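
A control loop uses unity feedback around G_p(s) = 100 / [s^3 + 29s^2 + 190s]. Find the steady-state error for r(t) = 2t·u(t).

3.8

Factoring s from the denominator leaves a polynomial with constant term 190, so the system is type 1.
K_v = lim_{s→0} s·G_p(s) = 100 / 190 = 10/19.
e_ss = 2/K_v = 2/(10/19) = 3.8.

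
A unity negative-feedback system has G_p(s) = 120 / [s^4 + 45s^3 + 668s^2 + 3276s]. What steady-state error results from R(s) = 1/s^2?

27.3

Lowest-order denominator term is 3276s, so the open loop has 1 pole at the origin → type 1 system.
K_v = lim_{s→0} s·G_p(s) = 120 / 3276 = 10/273.
e_ss = 1/K_v = 1/(10/273) = 27.3.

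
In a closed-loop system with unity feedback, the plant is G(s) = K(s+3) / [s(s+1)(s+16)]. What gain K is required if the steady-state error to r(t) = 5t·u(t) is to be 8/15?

50

The open loop has one pole at the origin → type 1 system.
K_v = lim_{s→0} s·G(s) = K·3 / (1·16) = 0.1875·K.
e_ss = 5/K_v = 8/15 ⇒ K_v = 9.375 ⇒ K = 9.375/0.1875 = 50.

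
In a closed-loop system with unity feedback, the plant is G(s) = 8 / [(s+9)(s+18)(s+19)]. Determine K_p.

System type = 0 (no poles at s=0).
K_p = lim_{s→0} G(s) = 8 / (9·18·19) = 4/1539.

4/1539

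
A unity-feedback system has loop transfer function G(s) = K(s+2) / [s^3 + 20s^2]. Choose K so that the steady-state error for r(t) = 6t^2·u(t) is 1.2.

Lowest-order denominator term is 20s^2, so the open loop has 2 poles at the origin → type 2 system.
K_a = lim_{s→0} s^2·G(s) = K·2 / 20 = 0.1·K.
e_ss = 12/K_a = 1.2 ⇒ K_a = 10 ⇒ K = 10/0.1 = 100.

100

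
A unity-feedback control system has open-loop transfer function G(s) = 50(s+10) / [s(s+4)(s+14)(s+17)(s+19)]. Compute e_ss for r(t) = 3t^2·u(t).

G(s) has one factor of s in the denominator, so the system is type 1.
K_a = lim_{s→0} s^2·G(s) = 0; the steady-state error to this parabolic input grows without bound.

infinity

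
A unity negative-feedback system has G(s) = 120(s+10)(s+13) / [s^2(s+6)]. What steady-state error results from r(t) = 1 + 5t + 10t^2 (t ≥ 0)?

System type = 2 (two poles at s=0). By superposition:
  • 1: tracked with zero error.
  • 5t: tracked with zero error.
  • 10t^2: e_ss = 20/K_a with K_a=2600 → 1/130.
Total e_ss = 1/130.

1/130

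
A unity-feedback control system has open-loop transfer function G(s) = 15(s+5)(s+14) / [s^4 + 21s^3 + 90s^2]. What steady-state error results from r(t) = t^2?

6/35

Lowest-order denominator term is 90s^2, so the open loop has 2 poles at the origin → type 2 system.
K_a = lim_{s→0} s^2·G(s) = 15·5·14 / 90 = 35/3.
r(t) = t^2 gives R(s) = 2/s^3.
e_ss = 2/K_a = 2/(35/3) = 6/35.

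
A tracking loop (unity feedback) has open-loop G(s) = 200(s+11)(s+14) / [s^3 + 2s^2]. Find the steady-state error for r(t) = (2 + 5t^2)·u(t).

1/1540

Factoring s^2 from the denominator leaves a polynomial with constant term 2, so the system is type 2. Taking each input component in turn:
  • 2: tracked with zero error.
  • 5t^2: e_ss = 10/K_a with K_a=15400 → 1/1540.
Total e_ss = 1/1540.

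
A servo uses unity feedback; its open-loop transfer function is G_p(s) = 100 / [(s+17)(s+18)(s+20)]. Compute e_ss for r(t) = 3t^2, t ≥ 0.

G_p(s) has no factors of s in the denominator, so the system is type 0.
For a type-0 system K_a = 0, so e_ss to a parabolic input is unbounded.

infinity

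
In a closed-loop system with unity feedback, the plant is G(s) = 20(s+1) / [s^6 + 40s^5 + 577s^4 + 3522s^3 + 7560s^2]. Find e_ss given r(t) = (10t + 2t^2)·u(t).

1512

Factoring s^2 from the denominator leaves a polynomial with constant term 7560, so the system is type 2. Treating each term separately:
  • 10t: tracked with zero error.
  • 2t^2: e_ss = 4/K_a with K_a=1/378 → 1512.
Total e_ss = 1512.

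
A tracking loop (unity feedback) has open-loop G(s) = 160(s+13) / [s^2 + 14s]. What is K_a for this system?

Factoring s from the denominator leaves a polynomial with constant term 14, so the system is type 1.
K_a = lim_{s→0} s^2·G(s) = 0 (the extra factor of s kills the finite limit).

0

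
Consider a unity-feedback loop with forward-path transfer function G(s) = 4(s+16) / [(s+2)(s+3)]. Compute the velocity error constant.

The open loop has no poles at the origin → type 0 system.
K_v = lim_{s→0} s·G(s) = 0 (the extra factor of s kills the finite limit).

0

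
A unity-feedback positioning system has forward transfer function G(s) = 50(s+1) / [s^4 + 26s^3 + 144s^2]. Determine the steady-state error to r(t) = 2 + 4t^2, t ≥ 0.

Lowest-order denominator term is 144s^2, so the open loop has 2 poles at the origin → type 2 system. Taking each input component in turn:
  • 2: tracked with zero error.
  • 4t^2: e_ss = 8/K_a with K_a=25/72 → 23.04.
Total e_ss = 23.04.

23.04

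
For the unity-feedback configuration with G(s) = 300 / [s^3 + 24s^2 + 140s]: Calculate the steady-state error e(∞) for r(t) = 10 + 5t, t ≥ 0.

7/3

Factoring s from the denominator leaves a polynomial with constant term 140, so the system is type 1. Taking each input component in turn:
  • 10: tracked with zero error.
  • 5t: e_ss = 5/K_v with K_v=15/7 → 7/3.
Total e_ss = 7/3.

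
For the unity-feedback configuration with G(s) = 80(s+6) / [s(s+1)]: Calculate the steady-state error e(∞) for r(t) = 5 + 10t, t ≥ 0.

One free integrator in G(s): this is a type 1 system. Taking each input component in turn:
  • 5: tracked with zero error.
  • 10t: e_ss = 10/K_v with K_v=480 → 1/48.
Total e_ss = 1/48.

1/48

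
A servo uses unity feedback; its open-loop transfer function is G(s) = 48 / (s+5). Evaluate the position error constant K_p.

System type = 0 (no poles at s=0).
K_p = lim_{s→0} G(s) = 48 / (5) = 9.6.

9.6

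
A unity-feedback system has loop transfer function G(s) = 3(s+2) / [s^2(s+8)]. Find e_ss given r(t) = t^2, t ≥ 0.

Two free integrators in G(s): this is a type 2 system.
K_a = lim_{s→0} s^2·G(s) = 3·2 / (8) = 0.75.
r(t) = t^2 gives R(s) = 2/s^3.
e_ss = 2/K_a = 2/0.75 = 8/3.

8/3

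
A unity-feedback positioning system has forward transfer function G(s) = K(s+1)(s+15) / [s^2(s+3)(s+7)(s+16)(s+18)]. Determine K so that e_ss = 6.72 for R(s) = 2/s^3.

120

System type = 2 (two poles at s=0).
K_a = lim_{s→0} s^2·G(s) = K·1·15 / (3·7·16·18) = (5/2016)·K.
e_ss = 2/K_a = 6.72 ⇒ K_a = 25/84 ⇒ K = (25/84)/(5/2016) = 120.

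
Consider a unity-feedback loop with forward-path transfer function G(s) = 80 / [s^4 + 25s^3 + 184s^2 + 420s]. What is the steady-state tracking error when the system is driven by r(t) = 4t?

21

The denominator has no term below 420s — 1 pole at s=0, type 1.
K_v = lim_{s→0} s·G(s) = 80 / 420 = 4/21.
e_ss = 4/K_v = 4/(4/21) = 21.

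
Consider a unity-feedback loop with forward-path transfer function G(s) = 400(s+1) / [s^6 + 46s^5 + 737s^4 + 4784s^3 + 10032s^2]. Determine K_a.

25/627

The denominator has no term below 10032s^2 — 2 poles at s=0, type 2.
K_a = lim_{s→0} s^2·G(s) = 400·1 / 10032 = 25/627.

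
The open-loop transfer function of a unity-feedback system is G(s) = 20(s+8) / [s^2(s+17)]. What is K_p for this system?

infinity

K_p = lim_{s→0} G(s); with 2 poles at the origin the limit diverges, so K_p = ∞.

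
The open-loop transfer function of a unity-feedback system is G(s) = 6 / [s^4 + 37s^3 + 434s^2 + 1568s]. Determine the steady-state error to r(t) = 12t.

Lowest-order denominator term is 1568s, so the open loop has 1 pole at the origin → type 1 system.
K_v = lim_{s→0} s·G(s) = 6 / 1568 = 3/784.
e_ss = 12/K_v = 12/(3/784) = 3136.

3136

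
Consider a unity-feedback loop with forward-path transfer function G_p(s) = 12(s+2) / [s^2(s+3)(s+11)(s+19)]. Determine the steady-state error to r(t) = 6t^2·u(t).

313.5

System type = 2 (two poles at s=0).
K_a = lim_{s→0} s^2·G_p(s) = 12·2 / (3·11·19) = 8/209.
r(t) = 6t^2 gives R(s) = 12/s^3.
e_ss = 12/K_a = 12/(8/209) = 313.5.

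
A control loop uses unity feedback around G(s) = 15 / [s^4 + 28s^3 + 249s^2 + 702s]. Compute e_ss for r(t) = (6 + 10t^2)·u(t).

infinity

The denominator has no term below 702s — 1 pole at s=0, type 1. By superposition:
  • 6: tracked with zero error.
  • 10t^2: a type-1 system cannot track it, e_ss → ∞.
The unbounded component dominates.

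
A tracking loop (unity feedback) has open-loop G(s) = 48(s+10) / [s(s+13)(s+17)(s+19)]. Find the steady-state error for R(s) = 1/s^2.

4199/480

The open loop has one pole at the origin → type 1 system.
K_v = lim_{s→0} s·G(s) = 48·10 / (13·17·19) = 480/4199.
e_ss = 1/K_v = 1/(480/4199) = 4199/480.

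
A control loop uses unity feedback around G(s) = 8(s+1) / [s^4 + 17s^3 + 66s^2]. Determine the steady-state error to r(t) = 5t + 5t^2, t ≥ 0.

82.5

The denominator has no term below 66s^2 — 2 poles at s=0, type 2. Treating each term separately:
  • 5t: tracked with zero error.
  • 5t^2: e_ss = 10/K_a with K_a=4/33 → 82.5.
Total e_ss = 82.5.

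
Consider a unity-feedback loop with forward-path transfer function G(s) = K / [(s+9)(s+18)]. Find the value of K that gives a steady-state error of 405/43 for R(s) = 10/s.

10

The open loop has no poles at the origin → type 0 system.
K_p = lim_{s→0} G(s) = K / (9·18) = (1/162)·K.
e_ss = 10/(1 + K_p) = 405/43 ⇒ 1 + (1/162)·K = 86/81 ⇒ K = 10.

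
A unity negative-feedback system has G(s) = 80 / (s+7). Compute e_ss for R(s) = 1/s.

7/87

No free integrators in G(s): this is a type 0 system.
K_p = lim_{s→0} G(s) = 80 / (7) = 80/7.
e_ss = 1/(1 + K_p) = 1/(87/7) = 7/87.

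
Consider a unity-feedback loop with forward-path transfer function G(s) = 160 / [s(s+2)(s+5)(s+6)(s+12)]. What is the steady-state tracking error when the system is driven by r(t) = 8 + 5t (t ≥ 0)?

System type = 1 (one pole at s=0). Taking each input component in turn:
  • 8: tracked with zero error.
  • 5t: e_ss = 5/K_v with K_v=2/9 → 22.5.
Total e_ss = 22.5.

22.5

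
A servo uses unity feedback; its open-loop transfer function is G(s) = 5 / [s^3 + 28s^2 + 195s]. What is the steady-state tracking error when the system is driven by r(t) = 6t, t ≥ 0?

The denominator has no term below 195s — 1 pole at s=0, type 1.
K_v = lim_{s→0} s·G(s) = 5 / 195 = 1/39.
e_ss = 6/K_v = 6/(1/39) = 234.

234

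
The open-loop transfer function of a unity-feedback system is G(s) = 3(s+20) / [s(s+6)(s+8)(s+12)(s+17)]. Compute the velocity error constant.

5/816

The open loop has one pole at the origin → type 1 system.
K_v = lim_{s→0} s·G(s) = 3·20 / (6·8·12·17) = 5/816.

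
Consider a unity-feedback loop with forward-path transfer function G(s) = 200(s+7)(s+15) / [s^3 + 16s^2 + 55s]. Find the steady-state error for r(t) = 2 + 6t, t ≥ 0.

Lowest-order denominator term is 55s, so the open loop has 1 pole at the origin → type 1 system. Taking each input component in turn:
  • 2: tracked with zero error.
  • 6t: e_ss = 6/K_v with K_v=4200/11 → 11/700.
Total e_ss = 11/700.

11/700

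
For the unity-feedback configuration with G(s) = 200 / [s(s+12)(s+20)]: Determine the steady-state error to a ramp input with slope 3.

3.6

One free integrator in G(s): this is a type 1 system.
K_v = lim_{s→0} s·G(s) = 200 / (12·20) = 5/6.
e_ss = 3/K_v = 3/(5/6) = 3.6.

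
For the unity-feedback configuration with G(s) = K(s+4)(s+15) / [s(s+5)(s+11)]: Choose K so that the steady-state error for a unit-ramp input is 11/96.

8

System type = 1 (one pole at s=0).
K_v = lim_{s→0} s·G(s) = K·4·15 / (5·11) = (12/11)·K.
e_ss = 1/K_v = 11/96 ⇒ K_v = 96/11 ⇒ K = (96/11)/(12/11) = 8.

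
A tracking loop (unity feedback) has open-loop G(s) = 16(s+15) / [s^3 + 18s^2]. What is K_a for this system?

40/3

Lowest-order denominator term is 18s^2, so the open loop has 2 poles at the origin → type 2 system.
K_a = lim_{s→0} s^2·G(s) = 16·15 / 18 = 40/3.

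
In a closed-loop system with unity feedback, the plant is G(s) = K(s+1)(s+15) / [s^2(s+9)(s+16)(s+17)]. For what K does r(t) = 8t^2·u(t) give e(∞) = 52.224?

50

The open loop has two poles at the origin → type 2 system.
K_a = lim_{s→0} s^2·G(s) = K·1·15 / (9·16·17) = (5/816)·K.
e_ss = 16/K_a = 52.224 ⇒ K_a = 125/408 ⇒ K = (125/408)/(5/816) = 50.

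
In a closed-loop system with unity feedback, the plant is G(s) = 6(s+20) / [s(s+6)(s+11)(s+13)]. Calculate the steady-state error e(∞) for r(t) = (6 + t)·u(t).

7.15

One free integrator in G(s): this is a type 1 system. Treating each term separately:
  • 6: tracked with zero error.
  • t: e_ss = 1/K_v with K_v=20/143 → 7.15.
Total e_ss = 7.15.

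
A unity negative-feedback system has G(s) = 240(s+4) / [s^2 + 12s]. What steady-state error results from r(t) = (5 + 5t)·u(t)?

0.0625

The denominator has no term below 12s — 1 pole at s=0, type 1. By superposition:
  • 5: tracked with zero error.
  • 5t: e_ss = 5/K_v with K_v=80 → 0.0625.
Total e_ss = 0.0625.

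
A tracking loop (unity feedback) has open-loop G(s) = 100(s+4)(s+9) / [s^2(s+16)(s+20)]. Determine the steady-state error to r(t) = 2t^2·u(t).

16/45

System type = 2 (two poles at s=0).
K_a = lim_{s→0} s^2·G(s) = 100·4·9 / (16·20) = 11.25.
r(t) = 2t^2 gives R(s) = 4/s^3.
e_ss = 4/K_a = 4/11.25 = 16/45.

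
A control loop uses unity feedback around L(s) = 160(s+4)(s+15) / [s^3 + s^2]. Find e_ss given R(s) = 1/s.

The denominator has no term below s^2 — 2 poles at s=0, type 2.
K_p = ∞ for a type-2 system; e_ss to a step is zero.

0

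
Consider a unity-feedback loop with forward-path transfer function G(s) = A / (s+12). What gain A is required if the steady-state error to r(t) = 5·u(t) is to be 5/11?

No free integrators in G(s): this is a type 0 system.
K_p = lim_{s→0} G(s) = A / (12) = (1/12)·A.
e_ss = 5/(1 + K_p) = 5/11 ⇒ 1 + (1/12)·A = 11 ⇒ A = 120.

120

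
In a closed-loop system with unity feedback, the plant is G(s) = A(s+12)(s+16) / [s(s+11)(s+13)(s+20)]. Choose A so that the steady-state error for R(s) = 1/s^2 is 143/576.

System type = 1 (one pole at s=0).
K_v = lim_{s→0} s·G(s) = A·12·16 / (11·13·20) = (48/715)·A.
e_ss = 1/K_v = 143/576 ⇒ K_v = 576/143 ⇒ A = (576/143)/(48/715) = 60.

60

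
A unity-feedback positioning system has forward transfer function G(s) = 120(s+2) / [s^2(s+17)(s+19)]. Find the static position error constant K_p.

K_p = lim_{s→0} G(s); with 2 poles at the origin the limit diverges, so K_p = ∞.

infinity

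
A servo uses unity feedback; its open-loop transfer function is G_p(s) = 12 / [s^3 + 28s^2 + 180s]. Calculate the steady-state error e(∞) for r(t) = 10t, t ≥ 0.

150

The denominator has no term below 180s — 1 pole at s=0, type 1.
K_v = lim_{s→0} s·G_p(s) = 12 / 180 = 1/15.
e_ss = 10/K_v = 10/(1/15) = 150.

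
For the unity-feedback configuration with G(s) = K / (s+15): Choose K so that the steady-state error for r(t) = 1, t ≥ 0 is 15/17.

2

The open loop has no poles at the origin → type 0 system.
K_p = lim_{s→0} G(s) = K / (15) = (1/15)·K.
e_ss = 1/(1 + K_p) = 15/17 ⇒ 1 + (1/15)·K = 17/15 ⇒ K = 2.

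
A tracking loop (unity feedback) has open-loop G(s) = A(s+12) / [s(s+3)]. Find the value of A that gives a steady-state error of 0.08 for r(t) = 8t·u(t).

The open loop has one pole at the origin → type 1 system.
K_v = lim_{s→0} s·G(s) = A·12 / (3) = 4·A.
e_ss = 8/K_v = 0.08 ⇒ K_v = 100 ⇒ A = 100/4 = 25.

25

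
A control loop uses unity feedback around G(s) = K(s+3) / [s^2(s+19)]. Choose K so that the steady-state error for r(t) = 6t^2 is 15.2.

5

G(s) has two factors of s in the denominator, so the system is type 2.
K_a = lim_{s→0} s^2·G(s) = K·3 / (19) = (3/19)·K.
e_ss = 12/K_a = 15.2 ⇒ K_a = 15/19 ⇒ K = (15/19)/(3/19) = 5.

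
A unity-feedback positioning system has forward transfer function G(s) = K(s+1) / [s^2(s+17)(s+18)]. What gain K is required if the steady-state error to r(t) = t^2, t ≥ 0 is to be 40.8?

The open loop has two poles at the origin → type 2 system.
K_a = lim_{s→0} s^2·G(s) = K·1 / (17·18) = (1/306)·K.
e_ss = 2/K_a = 40.8 ⇒ K_a = 5/102 ⇒ K = (5/102)/(1/306) = 15.

15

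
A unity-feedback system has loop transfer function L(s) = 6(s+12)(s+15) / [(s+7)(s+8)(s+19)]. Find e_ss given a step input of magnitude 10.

665/134

L(s) has no factors of s in the denominator, so the system is type 0.
K_p = lim_{s→0} L(s) = 6·12·15 / (7·8·19) = 135/133.
e_ss = 10/(1 + K_p) = 10/(268/133) = 665/134.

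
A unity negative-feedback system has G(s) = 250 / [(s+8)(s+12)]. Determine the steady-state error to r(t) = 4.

192/173

System type = 0 (no poles at s=0).
K_p = lim_{s→0} G(s) = 250 / (8·12) = 125/48.
e_ss = 4/(1 + K_p) = 4/(173/48) = 192/173.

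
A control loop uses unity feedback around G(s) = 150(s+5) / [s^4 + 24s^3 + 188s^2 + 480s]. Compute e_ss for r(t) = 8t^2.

infinity

Lowest-order denominator term is 480s, so the open loop has 1 pole at the origin → type 1 system.
K_a = lim_{s→0} s^2·G(s) = 0; the steady-state error to this parabolic input grows without bound.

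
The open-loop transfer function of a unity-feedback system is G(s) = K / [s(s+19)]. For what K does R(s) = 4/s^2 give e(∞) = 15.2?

5

The open loop has one pole at the origin → type 1 system.
K_v = lim_{s→0} s·G(s) = K / (19) = (1/19)·K.
e_ss = 4/K_v = 15.2 ⇒ K_v = 5/19 ⇒ K = (5/19)/(1/19) = 5.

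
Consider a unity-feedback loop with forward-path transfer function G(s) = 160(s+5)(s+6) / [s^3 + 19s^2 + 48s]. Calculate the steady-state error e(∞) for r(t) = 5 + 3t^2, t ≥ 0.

Lowest-order denominator term is 48s, so the open loop has 1 pole at the origin → type 1 system. By superposition:
  • 5: tracked with zero error.
  • 3t^2: a type-1 system cannot track it, e_ss → ∞.
The unbounded component dominates.

infinity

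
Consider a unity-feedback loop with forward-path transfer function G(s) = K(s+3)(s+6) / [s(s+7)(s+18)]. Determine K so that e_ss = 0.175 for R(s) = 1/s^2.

40

The open loop has one pole at the origin → type 1 system.
K_v = lim_{s→0} s·G(s) = K·3·6 / (7·18) = (1/7)·K.
e_ss = 1/K_v = 0.175 ⇒ K_v = 40/7 ⇒ K = (40/7)/(1/7) = 40.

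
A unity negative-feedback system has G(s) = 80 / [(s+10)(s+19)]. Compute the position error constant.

No free integrators in G(s): this is a type 0 system.
K_p = lim_{s→0} G(s) = 80 / (10·19) = 8/19.

8/19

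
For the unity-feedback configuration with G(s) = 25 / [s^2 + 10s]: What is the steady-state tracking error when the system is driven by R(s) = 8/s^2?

Factoring s from the denominator leaves a polynomial with constant term 10, so the system is type 1.
K_v = lim_{s→0} s·G(s) = 25 / 10 = 2.5.
e_ss = 8/K_v = 8/2.5 = 3.2.

3.2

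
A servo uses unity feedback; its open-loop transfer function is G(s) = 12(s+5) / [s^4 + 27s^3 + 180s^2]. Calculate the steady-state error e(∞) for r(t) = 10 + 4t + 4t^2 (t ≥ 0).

The denominator has no term below 180s^2 — 2 poles at s=0, type 2. Taking each input component in turn:
  • 10: tracked with zero error.
  • 4t: tracked with zero error.
  • 4t^2: e_ss = 8/K_a with K_a=1/3 → 24.
Total e_ss = 24.

24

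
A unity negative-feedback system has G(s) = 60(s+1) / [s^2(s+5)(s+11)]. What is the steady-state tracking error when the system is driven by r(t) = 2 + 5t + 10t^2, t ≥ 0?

55/3

G(s) has two factors of s in the denominator, so the system is type 2. Taking each input component in turn:
  • 2: tracked with zero error.
  • 5t: tracked with zero error.
  • 10t^2: e_ss = 20/K_a with K_a=12/11 → 55/3.
Total e_ss = 55/3.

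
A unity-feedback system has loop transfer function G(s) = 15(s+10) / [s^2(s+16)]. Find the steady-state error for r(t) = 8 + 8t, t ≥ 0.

0

System type = 2 (two poles at s=0). Taking each input component in turn:
  • 8: tracked with zero error.
  • 8t: tracked with zero error.
Total e_ss = 0.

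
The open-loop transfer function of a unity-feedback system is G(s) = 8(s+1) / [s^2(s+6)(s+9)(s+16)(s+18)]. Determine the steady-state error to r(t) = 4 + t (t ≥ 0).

System type = 2 (two poles at s=0). Treating each term separately:
  • 4: tracked with zero error.
  • t: tracked with zero error.
Total e_ss = 0.

0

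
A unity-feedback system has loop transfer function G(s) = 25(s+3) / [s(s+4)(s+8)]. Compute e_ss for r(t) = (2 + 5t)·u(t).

G(s) has one factor of s in the denominator, so the system is type 1. By superposition:
  • 2: tracked with zero error.
  • 5t: e_ss = 5/K_v with K_v=75/32 → 32/15.
Total e_ss = 32/15.

32/15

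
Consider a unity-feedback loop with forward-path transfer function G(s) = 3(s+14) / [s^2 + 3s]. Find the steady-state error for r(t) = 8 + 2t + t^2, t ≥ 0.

infinity

The denominator has no term below 3s — 1 pole at s=0, type 1. Treating each term separately:
  • 8: tracked with zero error.
  • 2t: e_ss = 2/K_v with K_v=14 → 1/7.
  • t^2: a type-1 system cannot track it, e_ss → ∞.
The unbounded component dominates.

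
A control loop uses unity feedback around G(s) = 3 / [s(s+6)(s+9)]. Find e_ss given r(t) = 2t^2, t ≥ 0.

infinity

G(s) has one factor of s in the denominator, so the system is type 1.
For a type-1 system K_a = 0, so e_ss to a parabolic input is unbounded.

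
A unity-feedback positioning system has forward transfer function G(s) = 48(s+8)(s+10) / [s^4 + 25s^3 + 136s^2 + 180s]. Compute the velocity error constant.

64/3

Factoring s from the denominator leaves a polynomial with constant term 180, so the system is type 1.
K_v = lim_{s→0} s·G(s) = 48·8·10 / 180 = 64/3.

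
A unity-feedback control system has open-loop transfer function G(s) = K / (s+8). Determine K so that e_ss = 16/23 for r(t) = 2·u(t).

No free integrators in G(s): this is a type 0 system.
K_p = lim_{s→0} G(s) = K / (8) = 0.125·K.
e_ss = 2/(1 + K_p) = 16/23 ⇒ 1 + 0.125·K = 2.875 ⇒ K = 15.

15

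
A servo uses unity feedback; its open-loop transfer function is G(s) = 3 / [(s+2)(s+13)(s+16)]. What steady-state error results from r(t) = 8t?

infinity

The open loop has no poles at the origin → type 0 system.
For a type-0 system K_v = 0, so e_ss to a ramp input is unbounded.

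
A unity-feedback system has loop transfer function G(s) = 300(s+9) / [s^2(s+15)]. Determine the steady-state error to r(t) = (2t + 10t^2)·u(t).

Two free integrators in G(s): this is a type 2 system. Treating each term separately:
  • 2t: tracked with zero error.
  • 10t^2: e_ss = 20/K_a with K_a=180 → 1/9.
Total e_ss = 1/9.

1/9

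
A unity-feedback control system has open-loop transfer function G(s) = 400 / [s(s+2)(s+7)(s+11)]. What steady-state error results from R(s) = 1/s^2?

The open loop has one pole at the origin → type 1 system.
K_v = lim_{s→0} s·G(s) = 400 / (2·7·11) = 200/77.
e_ss = 1/K_v = 1/(200/77) = 0.385.

0.385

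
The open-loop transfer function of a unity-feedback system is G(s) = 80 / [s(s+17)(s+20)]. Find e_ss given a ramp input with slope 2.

8.5

System type = 1 (one pole at s=0).
K_v = lim_{s→0} s·G(s) = 80 / (17·20) = 4/17.
e_ss = 2/K_v = 2/(4/17) = 8.5.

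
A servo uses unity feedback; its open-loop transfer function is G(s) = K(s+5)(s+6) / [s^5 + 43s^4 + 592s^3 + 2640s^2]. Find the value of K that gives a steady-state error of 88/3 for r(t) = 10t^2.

60

The denominator has no term below 2640s^2 — 2 poles at s=0, type 2.
K_a = lim_{s→0} s^2·G(s) = K·5·6 / 2640 = (1/88)·K.
e_ss = 20/K_a = 88/3 ⇒ K_a = 15/22 ⇒ K = (15/22)/(1/88) = 60.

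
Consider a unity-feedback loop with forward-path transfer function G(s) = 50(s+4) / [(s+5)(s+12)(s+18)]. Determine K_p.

G(s) has no factors of s in the denominator, so the system is type 0.
K_p = lim_{s→0} G(s) = 50·4 / (5·12·18) = 5/27.

5/27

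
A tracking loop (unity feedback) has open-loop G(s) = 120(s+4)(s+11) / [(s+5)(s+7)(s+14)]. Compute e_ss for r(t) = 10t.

System type = 0 (no poles at s=0).
K_v = lim_{s→0} s·G(s) = 0; the steady-state error to this ramp input grows without bound.

infinity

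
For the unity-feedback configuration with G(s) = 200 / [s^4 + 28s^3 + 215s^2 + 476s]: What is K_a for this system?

0

The denominator has no term below 476s — 1 pole at s=0, type 1.
K_a = lim_{s→0} s^2·G(s) = 0 (the extra factor of s kills the finite limit).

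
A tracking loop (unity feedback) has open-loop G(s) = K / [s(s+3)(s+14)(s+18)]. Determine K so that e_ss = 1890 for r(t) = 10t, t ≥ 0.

G(s) has one factor of s in the denominator, so the system is type 1.
K_v = lim_{s→0} s·G(s) = K / (3·14·18) = (1/756)·K.
e_ss = 10/K_v = 1890 ⇒ K_v = 1/189 ⇒ K = (1/189)/(1/756) = 4.

4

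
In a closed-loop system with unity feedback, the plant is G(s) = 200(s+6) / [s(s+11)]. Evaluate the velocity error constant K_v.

1200/11

One free integrator in G(s): this is a type 1 system.
K_v = lim_{s→0} s·G(s) = 200·6 / (11) = 1200/11.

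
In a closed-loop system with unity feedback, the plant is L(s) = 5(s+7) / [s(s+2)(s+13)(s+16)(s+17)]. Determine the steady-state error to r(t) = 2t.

L(s) has one factor of s in the denominator, so the system is type 1.
K_v = lim_{s→0} s·L(s) = 5·7 / (2·13·16·17) = 35/7072.
e_ss = 2/K_v = 2/(35/7072) = 14144/35.

14144/35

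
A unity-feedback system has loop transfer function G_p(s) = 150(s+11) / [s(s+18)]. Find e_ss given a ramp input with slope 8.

System type = 1 (one pole at s=0).
K_v = lim_{s→0} s·G_p(s) = 150·11 / (18) = 275/3.
e_ss = 8/K_v = 8/(275/3) = 24/275.

24/275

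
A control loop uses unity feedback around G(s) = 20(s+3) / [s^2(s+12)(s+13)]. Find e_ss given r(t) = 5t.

0

G(s) has two factors of s in the denominator, so the system is type 2.
K_v = ∞ for a type-2 system; e_ss to a ramp is zero.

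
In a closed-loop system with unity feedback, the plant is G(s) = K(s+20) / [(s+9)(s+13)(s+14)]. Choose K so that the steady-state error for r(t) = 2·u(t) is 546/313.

G(s) has no factors of s in the denominator, so the system is type 0.
K_p = lim_{s→0} G(s) = K·20 / (9·13·14) = (10/819)·K.
e_ss = 2/(1 + K_p) = 546/313 ⇒ 1 + (10/819)·K = 313/273 ⇒ K = 12.

12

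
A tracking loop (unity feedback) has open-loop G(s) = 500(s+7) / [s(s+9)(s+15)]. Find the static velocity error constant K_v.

700/27

One free integrator in G(s): this is a type 1 system.
K_v = lim_{s→0} s·G(s) = 500·7 / (9·15) = 700/27.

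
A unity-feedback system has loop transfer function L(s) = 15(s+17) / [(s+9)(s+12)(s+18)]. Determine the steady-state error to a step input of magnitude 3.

No free integrators in L(s): this is a type 0 system.
K_p = lim_{s→0} L(s) = 15·17 / (9·12·18) = 85/648.
e_ss = 3/(1 + K_p) = 3/(733/648) = 1944/733.

1944/733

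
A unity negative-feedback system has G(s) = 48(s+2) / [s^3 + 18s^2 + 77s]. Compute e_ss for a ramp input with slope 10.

385/48

The denominator has no term below 77s — 1 pole at s=0, type 1.
K_v = lim_{s→0} s·G(s) = 48·2 / 77 = 96/77.
e_ss = 10/K_v = 10/(96/77) = 385/48.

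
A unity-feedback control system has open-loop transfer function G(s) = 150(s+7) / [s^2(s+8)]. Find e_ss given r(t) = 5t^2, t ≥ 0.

8/105

Two free integrators in G(s): this is a type 2 system.
K_a = lim_{s→0} s^2·G(s) = 150·7 / (8) = 131.25.
r(t) = 5t^2 gives R(s) = 10/s^3.
e_ss = 10/K_a = 10/131.25 = 8/105.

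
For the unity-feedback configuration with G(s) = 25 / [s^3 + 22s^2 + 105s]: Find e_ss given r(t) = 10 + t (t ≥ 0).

Factoring s from the denominator leaves a polynomial with constant term 105, so the system is type 1. By superposition:
  • 10: tracked with zero error.
  • t: e_ss = 1/K_v with K_v=5/21 → 4.2.
Total e_ss = 4.2.

4.2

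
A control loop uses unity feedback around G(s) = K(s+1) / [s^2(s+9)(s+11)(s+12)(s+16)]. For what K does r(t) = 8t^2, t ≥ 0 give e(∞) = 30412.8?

10

System type = 2 (two poles at s=0).
K_a = lim_{s→0} s^2·G(s) = K·1 / (9·11·12·16) = (1/19008)·K.
e_ss = 16/K_a = 30412.8 ⇒ K_a = 5/9504 ⇒ K = (5/9504)/(1/19008) = 10.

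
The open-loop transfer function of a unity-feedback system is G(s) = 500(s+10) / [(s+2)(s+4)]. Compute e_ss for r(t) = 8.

No free integrators in G(s): this is a type 0 system.
K_p = lim_{s→0} G(s) = 500·10 / (2·4) = 625.
e_ss = 8/(1 + K_p) = 8/626 = 4/313.

4/313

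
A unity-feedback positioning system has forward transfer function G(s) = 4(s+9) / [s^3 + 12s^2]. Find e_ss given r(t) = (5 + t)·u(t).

0

Factoring s^2 from the denominator leaves a polynomial with constant term 12, so the system is type 2. Treating each term separately:
  • 5: tracked with zero error.
  • t: tracked with zero error.
Total e_ss = 0.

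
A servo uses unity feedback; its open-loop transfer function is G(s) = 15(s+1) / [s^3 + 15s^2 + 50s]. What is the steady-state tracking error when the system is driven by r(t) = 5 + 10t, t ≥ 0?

100/3

Factoring s from the denominator leaves a polynomial with constant term 50, so the system is type 1. By superposition:
  • 5: tracked with zero error.
  • 10t: e_ss = 10/K_v with K_v=0.3 → 100/3.
Total e_ss = 100/3.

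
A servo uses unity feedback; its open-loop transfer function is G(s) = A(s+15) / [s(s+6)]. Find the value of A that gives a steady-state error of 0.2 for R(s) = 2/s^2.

System type = 1 (one pole at s=0).
K_v = lim_{s→0} s·G(s) = A·15 / (6) = 2.5·A.
e_ss = 2/K_v = 0.2 ⇒ K_v = 10 ⇒ A = 10/2.5 = 4.

4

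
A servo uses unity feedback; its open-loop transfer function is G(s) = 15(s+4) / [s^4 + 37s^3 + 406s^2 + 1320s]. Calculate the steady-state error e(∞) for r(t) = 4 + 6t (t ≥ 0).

132

The denominator has no term below 1320s — 1 pole at s=0, type 1. By superposition:
  • 4: tracked with zero error.
  • 6t: e_ss = 6/K_v with K_v=1/22 → 132.
Total e_ss = 132.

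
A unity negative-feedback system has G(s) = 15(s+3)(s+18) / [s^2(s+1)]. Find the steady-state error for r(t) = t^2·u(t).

The open loop has two poles at the origin → type 2 system.
K_a = lim_{s→0} s^2·G(s) = 15·3·18 / (1) = 810.
r(t) = t^2 gives R(s) = 2/s^3.
e_ss = 2/K_a = 2/810 = 1/405.

1/405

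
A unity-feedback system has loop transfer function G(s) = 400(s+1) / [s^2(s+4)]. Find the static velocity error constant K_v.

infinity

K_v = lim_{s→0} s·G(s); with 2 poles at the origin the limit diverges, so K_v = ∞.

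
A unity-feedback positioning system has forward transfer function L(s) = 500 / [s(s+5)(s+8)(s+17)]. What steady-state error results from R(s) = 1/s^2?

The open loop has one pole at the origin → type 1 system.
K_v = lim_{s→0} s·L(s) = 500 / (5·8·17) = 25/34.
e_ss = 1/K_v = 1/(25/34) = 1.36.

1.36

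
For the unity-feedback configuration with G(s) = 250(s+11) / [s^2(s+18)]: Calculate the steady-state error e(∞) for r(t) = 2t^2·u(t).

Two free integrators in G(s): this is a type 2 system.
K_a = lim_{s→0} s^2·G(s) = 250·11 / (18) = 1375/9.
r(t) = 2t^2 gives R(s) = 4/s^3.
e_ss = 4/K_a = 4/(1375/9) = 36/1375.

36/1375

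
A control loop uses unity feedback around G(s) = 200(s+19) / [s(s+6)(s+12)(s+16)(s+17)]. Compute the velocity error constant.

G(s) has one factor of s in the denominator, so the system is type 1.
K_v = lim_{s→0} s·G(s) = 200·19 / (6·12·16·17) = 475/2448.

475/2448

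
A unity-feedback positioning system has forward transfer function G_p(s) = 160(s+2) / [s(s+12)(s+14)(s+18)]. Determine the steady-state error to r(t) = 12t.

113.4

G_p(s) has one factor of s in the denominator, so the system is type 1.
K_v = lim_{s→0} s·G_p(s) = 160·2 / (12·14·18) = 20/189.
e_ss = 12/K_v = 12/(20/189) = 113.4.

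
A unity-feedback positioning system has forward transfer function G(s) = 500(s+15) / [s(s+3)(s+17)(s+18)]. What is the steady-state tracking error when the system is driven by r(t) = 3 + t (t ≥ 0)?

0.1224

The open loop has one pole at the origin → type 1 system. Taking each input component in turn:
  • 3: tracked with zero error.
  • t: e_ss = 1/K_v with K_v=1250/153 → 0.1224.
Total e_ss = 0.1224.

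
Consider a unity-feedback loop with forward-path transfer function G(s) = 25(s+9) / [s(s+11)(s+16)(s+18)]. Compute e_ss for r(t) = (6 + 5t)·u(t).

The open loop has one pole at the origin → type 1 system. Taking each input component in turn:
  • 6: tracked with zero error.
  • 5t: e_ss = 5/K_v with K_v=25/352 → 70.4.
Total e_ss = 70.4.

70.4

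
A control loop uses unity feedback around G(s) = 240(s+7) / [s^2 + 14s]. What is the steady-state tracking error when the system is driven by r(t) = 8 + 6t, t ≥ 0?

The denominator has no term below 14s — 1 pole at s=0, type 1. Treating each term separately:
  • 8: tracked with zero error.
  • 6t: e_ss = 6/K_v with K_v=120 → 0.05.
Total e_ss = 0.05.

0.05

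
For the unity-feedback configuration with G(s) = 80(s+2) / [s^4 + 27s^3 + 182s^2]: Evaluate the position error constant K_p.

K_p = lim_{s→0} G(s); with 2 poles at the origin the limit diverges, so K_p = ∞.

infinity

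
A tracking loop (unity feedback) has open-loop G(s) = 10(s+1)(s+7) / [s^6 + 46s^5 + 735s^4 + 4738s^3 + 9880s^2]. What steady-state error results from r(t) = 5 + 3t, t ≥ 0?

Lowest-order denominator term is 9880s^2, so the open loop has 2 poles at the origin → type 2 system. Treating each term separately:
  • 5: tracked with zero error.
  • 3t: tracked with zero error.
Total e_ss = 0.

0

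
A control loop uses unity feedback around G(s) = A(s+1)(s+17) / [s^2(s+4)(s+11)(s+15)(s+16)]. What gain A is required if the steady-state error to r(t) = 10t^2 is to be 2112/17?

100

G(s) has two factors of s in the denominator, so the system is type 2.
K_a = lim_{s→0} s^2·G(s) = A·1·17 / (4·11·15·16) = (17/10560)·A.
e_ss = 20/K_a = 2112/17 ⇒ K_a = 85/528 ⇒ A = (85/528)/(17/10560) = 100.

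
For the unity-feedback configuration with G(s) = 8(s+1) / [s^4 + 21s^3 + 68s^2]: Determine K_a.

Factoring s^2 from the denominator leaves a polynomial with constant term 68, so the system is type 2.
K_a = lim_{s→0} s^2·G(s) = 8·1 / 68 = 2/17.

2/17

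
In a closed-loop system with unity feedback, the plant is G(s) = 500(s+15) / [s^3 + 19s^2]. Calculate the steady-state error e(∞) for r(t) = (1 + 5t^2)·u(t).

Factoring s^2 from the denominator leaves a polynomial with constant term 19, so the system is type 2. Treating each term separately:
  • 1: tracked with zero error.
  • 5t^2: e_ss = 10/K_a with K_a=7500/19 → 19/750.
Total e_ss = 19/750.

19/750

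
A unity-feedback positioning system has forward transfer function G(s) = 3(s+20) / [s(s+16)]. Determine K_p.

K_p = lim_{s→0} G(s); with 1 pole at the origin the limit diverges, so K_p = ∞.

infinity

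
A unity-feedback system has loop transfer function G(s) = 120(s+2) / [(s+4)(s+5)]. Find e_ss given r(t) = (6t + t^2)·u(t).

G(s) has no factors of s in the denominator, so the system is type 0. Taking each input component in turn:
  • 6t: a type-0 system cannot track it, e_ss → ∞.
  • t^2: a type-0 system cannot track it, e_ss → ∞.
The unbounded component dominates.

infinity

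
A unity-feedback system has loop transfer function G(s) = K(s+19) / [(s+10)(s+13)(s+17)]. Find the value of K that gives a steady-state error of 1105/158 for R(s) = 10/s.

50

No free integrators in G(s): this is a type 0 system.
K_p = lim_{s→0} G(s) = K·19 / (10·13·17) = (19/2210)·K.
e_ss = 10/(1 + K_p) = 1105/158 ⇒ 1 + (19/2210)·K = 316/221 ⇒ K = 50.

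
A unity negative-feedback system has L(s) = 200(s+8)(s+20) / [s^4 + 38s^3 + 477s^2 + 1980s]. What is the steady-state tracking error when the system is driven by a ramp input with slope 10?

Factoring s from the denominator leaves a polynomial with constant term 1980, so the system is type 1.
K_v = lim_{s→0} s·L(s) = 200·8·20 / 1980 = 1600/99.
e_ss = 10/K_v = 10/(1600/99) = 99/160.

99/160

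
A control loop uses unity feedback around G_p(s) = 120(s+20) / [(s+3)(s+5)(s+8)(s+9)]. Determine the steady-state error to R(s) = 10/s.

90/29

No free integrators in G_p(s): this is a type 0 system.
K_p = lim_{s→0} G_p(s) = 120·20 / (3·5·8·9) = 20/9.
e_ss = 10/(1 + K_p) = 10/(29/9) = 90/29.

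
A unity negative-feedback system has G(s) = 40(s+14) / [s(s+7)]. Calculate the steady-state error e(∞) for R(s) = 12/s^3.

infinity

The open loop has one pole at the origin → type 1 system.
For a type-1 system K_a = 0, so e_ss to a parabolic input is unbounded.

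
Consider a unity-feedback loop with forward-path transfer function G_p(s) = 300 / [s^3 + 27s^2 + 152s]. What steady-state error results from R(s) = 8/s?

0

Factoring s from the denominator leaves a polynomial with constant term 152, so the system is type 1.
A type-1 system has K_p = ∞, so it tracks a step input with zero steady-state error.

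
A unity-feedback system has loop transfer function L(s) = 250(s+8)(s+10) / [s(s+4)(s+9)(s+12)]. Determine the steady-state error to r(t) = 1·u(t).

System type = 1 (one pole at s=0).
K_p = ∞ for a type-1 system; e_ss to a step is zero.

0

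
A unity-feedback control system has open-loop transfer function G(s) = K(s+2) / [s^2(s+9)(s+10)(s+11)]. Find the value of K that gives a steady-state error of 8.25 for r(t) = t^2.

G(s) has two factors of s in the denominator, so the system is type 2.
K_a = lim_{s→0} s^2·G(s) = K·2 / (9·10·11) = (1/495)·K.
e_ss = 2/K_a = 8.25 ⇒ K_a = 8/33 ⇒ K = (8/33)/(1/495) = 120.

120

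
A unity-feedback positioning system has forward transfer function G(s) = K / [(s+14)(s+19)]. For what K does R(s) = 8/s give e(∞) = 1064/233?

No free integrators in G(s): this is a type 0 system.
K_p = lim_{s→0} G(s) = K / (14·19) = (1/266)·K.
e_ss = 8/(1 + K_p) = 1064/233 ⇒ 1 + (1/266)·K = 233/133 ⇒ K = 200.

200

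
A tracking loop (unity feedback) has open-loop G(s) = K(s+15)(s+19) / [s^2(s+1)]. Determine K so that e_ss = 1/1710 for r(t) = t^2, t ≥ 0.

12

The open loop has two poles at the origin → type 2 system.
K_a = lim_{s→0} s^2·G(s) = K·15·19 / (1) = 285·K.
e_ss = 2/K_a = 1/1710 ⇒ K_a = 3420 ⇒ K = 3420/285 = 12.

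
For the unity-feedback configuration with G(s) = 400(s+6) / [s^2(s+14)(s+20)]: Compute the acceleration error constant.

60/7

Two free integrators in G(s): this is a type 2 system.
K_a = lim_{s→0} s^2·G(s) = 400·6 / (14·20) = 60/7.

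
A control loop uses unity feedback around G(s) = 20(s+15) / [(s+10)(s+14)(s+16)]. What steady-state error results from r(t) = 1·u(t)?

112/127

System type = 0 (no poles at s=0).
K_p = lim_{s→0} G(s) = 20·15 / (10·14·16) = 15/112.
e_ss = 1/(1 + K_p) = 1/(127/112) = 112/127.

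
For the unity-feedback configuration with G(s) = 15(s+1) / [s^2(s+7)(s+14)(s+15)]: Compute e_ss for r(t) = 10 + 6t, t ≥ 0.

0

System type = 2 (two poles at s=0). Taking each input component in turn:
  • 10: tracked with zero error.
  • 6t: tracked with zero error.
Total e_ss = 0.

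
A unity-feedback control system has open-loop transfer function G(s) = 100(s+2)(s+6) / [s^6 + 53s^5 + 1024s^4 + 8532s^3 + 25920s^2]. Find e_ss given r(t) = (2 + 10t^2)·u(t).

The denominator has no term below 25920s^2 — 2 poles at s=0, type 2. Treating each term separately:
  • 2: tracked with zero error.
  • 10t^2: e_ss = 20/K_a with K_a=5/108 → 432.
Total e_ss = 432.

432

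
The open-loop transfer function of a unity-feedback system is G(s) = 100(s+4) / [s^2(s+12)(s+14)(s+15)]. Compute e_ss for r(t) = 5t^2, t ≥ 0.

63

System type = 2 (two poles at s=0).
K_a = lim_{s→0} s^2·G(s) = 100·4 / (12·14·15) = 10/63.
r(t) = 5t^2 gives R(s) = 10/s^3.
e_ss = 10/K_a = 10/(10/63) = 63.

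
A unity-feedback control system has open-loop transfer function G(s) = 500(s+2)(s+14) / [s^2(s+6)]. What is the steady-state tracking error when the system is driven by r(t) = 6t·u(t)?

0

System type = 2 (two poles at s=0).
K_v = ∞ for a type-2 system; e_ss to a ramp is zero.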